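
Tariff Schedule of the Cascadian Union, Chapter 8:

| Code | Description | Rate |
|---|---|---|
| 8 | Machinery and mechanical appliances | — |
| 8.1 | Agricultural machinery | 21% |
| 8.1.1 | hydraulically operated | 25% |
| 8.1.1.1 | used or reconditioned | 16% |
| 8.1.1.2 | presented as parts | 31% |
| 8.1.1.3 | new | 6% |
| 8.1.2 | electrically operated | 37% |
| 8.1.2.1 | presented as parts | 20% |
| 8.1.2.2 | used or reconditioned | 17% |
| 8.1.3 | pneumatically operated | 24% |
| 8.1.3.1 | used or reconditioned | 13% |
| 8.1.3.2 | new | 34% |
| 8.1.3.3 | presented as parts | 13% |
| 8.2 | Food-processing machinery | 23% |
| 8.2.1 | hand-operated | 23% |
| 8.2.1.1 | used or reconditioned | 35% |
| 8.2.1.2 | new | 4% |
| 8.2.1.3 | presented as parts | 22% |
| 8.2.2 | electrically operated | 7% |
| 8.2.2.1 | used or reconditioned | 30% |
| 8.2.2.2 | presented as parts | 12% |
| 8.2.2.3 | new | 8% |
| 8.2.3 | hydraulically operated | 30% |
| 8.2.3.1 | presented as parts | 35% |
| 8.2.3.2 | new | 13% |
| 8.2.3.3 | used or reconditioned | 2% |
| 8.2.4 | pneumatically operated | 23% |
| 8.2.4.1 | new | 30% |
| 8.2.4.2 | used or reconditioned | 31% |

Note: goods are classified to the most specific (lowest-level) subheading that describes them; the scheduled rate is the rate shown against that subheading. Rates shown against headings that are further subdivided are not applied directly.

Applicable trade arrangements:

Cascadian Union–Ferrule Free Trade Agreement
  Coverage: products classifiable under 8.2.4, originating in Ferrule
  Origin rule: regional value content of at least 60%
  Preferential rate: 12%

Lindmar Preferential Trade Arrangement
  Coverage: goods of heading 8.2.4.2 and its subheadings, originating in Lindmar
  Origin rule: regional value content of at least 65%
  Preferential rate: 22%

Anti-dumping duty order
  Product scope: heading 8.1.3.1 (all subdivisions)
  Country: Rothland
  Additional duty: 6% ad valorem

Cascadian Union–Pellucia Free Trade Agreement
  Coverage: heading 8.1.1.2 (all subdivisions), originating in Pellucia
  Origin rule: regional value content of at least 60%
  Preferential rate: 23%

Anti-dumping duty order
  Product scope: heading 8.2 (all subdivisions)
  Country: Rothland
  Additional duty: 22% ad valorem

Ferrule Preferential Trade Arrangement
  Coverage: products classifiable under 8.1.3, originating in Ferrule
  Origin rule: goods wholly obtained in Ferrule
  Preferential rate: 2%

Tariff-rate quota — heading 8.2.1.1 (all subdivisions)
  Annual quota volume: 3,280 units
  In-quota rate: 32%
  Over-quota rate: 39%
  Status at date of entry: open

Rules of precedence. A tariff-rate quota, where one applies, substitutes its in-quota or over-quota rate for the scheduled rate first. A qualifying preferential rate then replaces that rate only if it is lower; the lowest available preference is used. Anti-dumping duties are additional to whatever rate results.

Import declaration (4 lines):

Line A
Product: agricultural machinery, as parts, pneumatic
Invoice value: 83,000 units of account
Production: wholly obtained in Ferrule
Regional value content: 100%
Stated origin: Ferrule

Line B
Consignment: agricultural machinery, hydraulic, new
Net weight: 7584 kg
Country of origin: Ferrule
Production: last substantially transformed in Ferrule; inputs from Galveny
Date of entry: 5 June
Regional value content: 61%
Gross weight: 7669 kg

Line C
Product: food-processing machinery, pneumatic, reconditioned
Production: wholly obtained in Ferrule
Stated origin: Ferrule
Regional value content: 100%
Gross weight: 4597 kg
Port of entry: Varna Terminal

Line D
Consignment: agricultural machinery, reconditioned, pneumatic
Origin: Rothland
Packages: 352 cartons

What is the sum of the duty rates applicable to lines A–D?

Line A: agricultural → 8.1; pneumatic → 8.1.3; as parts → 8.1.3.3. Scheduled 13%. Ferrule agreement on 8.2.4: 8.1.3.3 not covered; Ferrule agreement on 8.1.3: wholly obtained → 2% available; preferential 2%. → 2%.
Line B: agricultural → 8.1; hydraulic → 8.1.1; new → 8.1.1.3. Scheduled 6%. Ferrule agreement on 8.2.4: 8.1.1.3 not covered; Ferrule agreement on 8.1.3: 8.1.1.3 not covered. → 6%.
Line C: food-processing → 8.2; pneumatic → 8.2.4; reconditioned → 8.2.4.2. Scheduled 31%. Ferrule agreement on 8.2.4: RVC ≥ 60% → 12% available; Ferrule agreement on 8.1.3: 8.2.4.2 not covered; preferential 12%. → 12%.
Line D: agricultural → 8.1; pneumatic → 8.1.3; reconditioned → 8.1.3.1. Scheduled 13%. anti-dumping (Rothland, 8.1.3.1): +6%; total 13% + 6% = 19%. → 19%.
Sum: 2% + 6% + 12% + 19% = 39%.

39%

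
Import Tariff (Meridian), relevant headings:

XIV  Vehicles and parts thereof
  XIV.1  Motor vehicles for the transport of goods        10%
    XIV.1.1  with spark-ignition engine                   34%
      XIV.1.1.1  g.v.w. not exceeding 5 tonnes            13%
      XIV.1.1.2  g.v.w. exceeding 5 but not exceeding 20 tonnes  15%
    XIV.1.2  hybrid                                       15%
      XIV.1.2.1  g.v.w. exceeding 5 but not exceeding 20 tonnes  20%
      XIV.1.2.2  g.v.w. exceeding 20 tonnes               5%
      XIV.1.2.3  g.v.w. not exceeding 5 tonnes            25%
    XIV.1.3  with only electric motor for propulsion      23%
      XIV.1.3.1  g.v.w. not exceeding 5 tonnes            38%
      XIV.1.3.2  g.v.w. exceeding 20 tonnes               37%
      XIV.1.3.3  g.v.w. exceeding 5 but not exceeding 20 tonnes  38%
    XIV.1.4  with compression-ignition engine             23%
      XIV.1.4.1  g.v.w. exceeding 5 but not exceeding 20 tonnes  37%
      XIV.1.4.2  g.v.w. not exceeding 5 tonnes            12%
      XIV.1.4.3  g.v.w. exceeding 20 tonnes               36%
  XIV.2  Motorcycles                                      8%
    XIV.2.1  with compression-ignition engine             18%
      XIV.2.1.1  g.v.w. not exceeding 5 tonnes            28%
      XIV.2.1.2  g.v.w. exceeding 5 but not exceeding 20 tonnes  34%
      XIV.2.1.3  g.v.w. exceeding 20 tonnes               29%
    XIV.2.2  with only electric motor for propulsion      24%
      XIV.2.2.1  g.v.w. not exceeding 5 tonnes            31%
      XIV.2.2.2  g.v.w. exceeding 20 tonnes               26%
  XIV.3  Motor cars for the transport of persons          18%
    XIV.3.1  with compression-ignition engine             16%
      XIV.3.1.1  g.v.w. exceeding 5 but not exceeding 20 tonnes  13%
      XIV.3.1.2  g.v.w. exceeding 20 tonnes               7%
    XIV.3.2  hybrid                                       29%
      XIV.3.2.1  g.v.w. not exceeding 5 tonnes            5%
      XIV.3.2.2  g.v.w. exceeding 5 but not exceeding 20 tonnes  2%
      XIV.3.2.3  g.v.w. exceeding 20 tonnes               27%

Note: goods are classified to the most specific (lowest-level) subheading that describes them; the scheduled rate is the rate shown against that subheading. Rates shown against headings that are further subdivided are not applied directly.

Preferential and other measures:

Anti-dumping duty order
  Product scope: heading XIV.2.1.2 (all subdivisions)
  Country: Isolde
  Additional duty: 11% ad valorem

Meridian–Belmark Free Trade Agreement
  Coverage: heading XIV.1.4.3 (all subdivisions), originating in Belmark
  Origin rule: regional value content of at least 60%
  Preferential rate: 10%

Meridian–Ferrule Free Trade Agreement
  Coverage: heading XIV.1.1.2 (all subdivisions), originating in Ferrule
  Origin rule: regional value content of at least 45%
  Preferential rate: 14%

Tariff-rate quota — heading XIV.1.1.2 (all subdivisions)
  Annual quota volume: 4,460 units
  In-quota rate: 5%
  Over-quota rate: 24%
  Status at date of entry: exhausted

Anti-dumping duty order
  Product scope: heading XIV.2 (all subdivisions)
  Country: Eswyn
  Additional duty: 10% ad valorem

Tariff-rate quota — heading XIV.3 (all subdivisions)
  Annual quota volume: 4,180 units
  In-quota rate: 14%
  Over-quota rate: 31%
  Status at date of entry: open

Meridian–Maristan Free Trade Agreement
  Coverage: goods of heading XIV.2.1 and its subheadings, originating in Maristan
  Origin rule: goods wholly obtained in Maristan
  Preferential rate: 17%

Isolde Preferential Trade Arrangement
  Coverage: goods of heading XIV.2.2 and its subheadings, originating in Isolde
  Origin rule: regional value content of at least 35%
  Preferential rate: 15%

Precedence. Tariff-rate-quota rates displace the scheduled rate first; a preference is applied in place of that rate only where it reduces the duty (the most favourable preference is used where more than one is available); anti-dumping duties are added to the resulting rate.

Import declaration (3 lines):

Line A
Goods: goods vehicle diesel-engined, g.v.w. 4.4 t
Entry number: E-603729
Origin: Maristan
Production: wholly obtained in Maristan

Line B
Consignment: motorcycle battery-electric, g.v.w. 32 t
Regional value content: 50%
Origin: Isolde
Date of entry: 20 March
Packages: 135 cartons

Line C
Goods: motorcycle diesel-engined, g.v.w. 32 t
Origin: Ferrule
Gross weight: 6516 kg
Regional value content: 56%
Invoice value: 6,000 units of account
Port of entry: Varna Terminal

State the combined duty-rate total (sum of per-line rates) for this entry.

Line A: goods vehicle → XIV.1; diesel-engined → XIV.1.4; g.v.w. 4.4 t → XIV.1.4.2. Scheduled 12%. Maristan agreement on XIV.2.1: XIV.1.4.2 not covered. → 12%.
Line B: motorcycle → XIV.2; battery-electric → XIV.2.2; g.v.w. 32 t → XIV.2.2.2. Scheduled 26%. Isolde agreement on XIV.2.2: RVC ≥ 35% → 15% available; preferential 15%. → 15%.
Line C: motorcycle → XIV.2; diesel-engined → XIV.2.1; g.v.w. 32 t → XIV.2.1.3. Scheduled 29%. Ferrule agreement on XIV.1.1.2: XIV.2.1.3 not covered. → 29%.
Sum: 12% + 15% + 29% = 56%.

56%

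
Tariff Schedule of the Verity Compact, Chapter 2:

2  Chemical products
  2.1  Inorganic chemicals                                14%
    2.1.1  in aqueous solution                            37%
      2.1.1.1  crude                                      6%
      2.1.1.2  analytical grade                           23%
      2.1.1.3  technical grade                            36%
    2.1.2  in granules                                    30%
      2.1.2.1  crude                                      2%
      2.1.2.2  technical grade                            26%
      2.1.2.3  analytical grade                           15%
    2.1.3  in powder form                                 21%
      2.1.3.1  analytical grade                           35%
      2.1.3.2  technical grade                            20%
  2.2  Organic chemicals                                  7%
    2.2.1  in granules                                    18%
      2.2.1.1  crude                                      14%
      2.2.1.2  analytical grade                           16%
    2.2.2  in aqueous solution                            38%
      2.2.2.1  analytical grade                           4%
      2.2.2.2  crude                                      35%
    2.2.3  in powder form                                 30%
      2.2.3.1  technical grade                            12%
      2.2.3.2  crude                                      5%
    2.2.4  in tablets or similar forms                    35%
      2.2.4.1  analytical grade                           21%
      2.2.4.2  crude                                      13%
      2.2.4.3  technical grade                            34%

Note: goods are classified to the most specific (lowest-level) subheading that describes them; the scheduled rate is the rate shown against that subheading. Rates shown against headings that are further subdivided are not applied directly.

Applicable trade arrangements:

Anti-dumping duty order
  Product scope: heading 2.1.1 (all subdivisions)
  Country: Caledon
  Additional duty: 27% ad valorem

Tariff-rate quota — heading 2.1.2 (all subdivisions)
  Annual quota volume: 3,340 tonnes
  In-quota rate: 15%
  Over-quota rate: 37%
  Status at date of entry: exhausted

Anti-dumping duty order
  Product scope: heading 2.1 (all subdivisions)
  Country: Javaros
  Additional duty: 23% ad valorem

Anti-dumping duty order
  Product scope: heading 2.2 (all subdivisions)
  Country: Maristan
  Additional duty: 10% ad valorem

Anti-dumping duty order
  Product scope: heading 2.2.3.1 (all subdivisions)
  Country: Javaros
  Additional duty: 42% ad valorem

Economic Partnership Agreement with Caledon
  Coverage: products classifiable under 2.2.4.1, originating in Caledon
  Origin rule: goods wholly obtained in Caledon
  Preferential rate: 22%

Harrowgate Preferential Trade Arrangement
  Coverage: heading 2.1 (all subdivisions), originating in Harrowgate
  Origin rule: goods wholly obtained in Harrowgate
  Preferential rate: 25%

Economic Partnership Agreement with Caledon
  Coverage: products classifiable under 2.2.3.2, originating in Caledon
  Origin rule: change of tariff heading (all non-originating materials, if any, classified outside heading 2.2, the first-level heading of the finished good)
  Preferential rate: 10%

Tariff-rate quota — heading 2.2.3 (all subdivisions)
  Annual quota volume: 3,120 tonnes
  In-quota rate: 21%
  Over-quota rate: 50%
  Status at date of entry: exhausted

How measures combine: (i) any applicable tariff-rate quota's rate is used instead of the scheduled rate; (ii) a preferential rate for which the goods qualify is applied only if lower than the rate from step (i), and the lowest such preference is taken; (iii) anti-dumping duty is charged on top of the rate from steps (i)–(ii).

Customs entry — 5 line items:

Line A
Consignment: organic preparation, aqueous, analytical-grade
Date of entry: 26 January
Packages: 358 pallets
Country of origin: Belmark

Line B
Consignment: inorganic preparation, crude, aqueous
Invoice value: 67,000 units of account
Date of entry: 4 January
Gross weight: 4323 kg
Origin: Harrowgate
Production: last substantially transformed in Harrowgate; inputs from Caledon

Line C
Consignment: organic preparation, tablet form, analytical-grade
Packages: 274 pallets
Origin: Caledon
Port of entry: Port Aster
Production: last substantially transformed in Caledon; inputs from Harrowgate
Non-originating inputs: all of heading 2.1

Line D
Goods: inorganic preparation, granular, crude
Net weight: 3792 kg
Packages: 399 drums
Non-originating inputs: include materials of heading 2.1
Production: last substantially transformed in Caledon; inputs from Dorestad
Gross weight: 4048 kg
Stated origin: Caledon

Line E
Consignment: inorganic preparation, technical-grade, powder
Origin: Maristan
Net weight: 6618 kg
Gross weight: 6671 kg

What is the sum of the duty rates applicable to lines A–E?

Line A: organic → 2.2; aqueous → 2.2.2; analytical-grade → 2.2.2.1. Scheduled 4%. No special measure applies. → 4%.
Line B: inorganic → 2.1; aqueous → 2.1.1; crude → 2.1.1.1. Scheduled 6%. Harrowgate agreement on 2.1: not wholly obtained. → 6%.
Line C: organic → 2.2; tablet form → 2.2.4; analytical-grade → 2.2.4.1. Scheduled 21%. Caledon agreement on 2.2.4.1: not wholly obtained; Caledon agreement on 2.2.3.2: 2.2.4.1 not covered. → 21%.
Line D: inorganic → 2.1; granular → 2.1.2; crude → 2.1.2.1. Scheduled 2%. quota on 2.1.2 exhausted → over-quota 37%; Caledon agreement on 2.2.4.1: 2.1.2.1 not covered; Caledon agreement on 2.2.3.2: 2.1.2.1 not covered. → 37%.
Line E: inorganic → 2.1; powder → 2.1.3; technical-grade → 2.1.3.2. Scheduled 20%. No special measure applies. → 20%.
Sum: 4% + 6% + 21% + 37% + 20% = 88%.

88%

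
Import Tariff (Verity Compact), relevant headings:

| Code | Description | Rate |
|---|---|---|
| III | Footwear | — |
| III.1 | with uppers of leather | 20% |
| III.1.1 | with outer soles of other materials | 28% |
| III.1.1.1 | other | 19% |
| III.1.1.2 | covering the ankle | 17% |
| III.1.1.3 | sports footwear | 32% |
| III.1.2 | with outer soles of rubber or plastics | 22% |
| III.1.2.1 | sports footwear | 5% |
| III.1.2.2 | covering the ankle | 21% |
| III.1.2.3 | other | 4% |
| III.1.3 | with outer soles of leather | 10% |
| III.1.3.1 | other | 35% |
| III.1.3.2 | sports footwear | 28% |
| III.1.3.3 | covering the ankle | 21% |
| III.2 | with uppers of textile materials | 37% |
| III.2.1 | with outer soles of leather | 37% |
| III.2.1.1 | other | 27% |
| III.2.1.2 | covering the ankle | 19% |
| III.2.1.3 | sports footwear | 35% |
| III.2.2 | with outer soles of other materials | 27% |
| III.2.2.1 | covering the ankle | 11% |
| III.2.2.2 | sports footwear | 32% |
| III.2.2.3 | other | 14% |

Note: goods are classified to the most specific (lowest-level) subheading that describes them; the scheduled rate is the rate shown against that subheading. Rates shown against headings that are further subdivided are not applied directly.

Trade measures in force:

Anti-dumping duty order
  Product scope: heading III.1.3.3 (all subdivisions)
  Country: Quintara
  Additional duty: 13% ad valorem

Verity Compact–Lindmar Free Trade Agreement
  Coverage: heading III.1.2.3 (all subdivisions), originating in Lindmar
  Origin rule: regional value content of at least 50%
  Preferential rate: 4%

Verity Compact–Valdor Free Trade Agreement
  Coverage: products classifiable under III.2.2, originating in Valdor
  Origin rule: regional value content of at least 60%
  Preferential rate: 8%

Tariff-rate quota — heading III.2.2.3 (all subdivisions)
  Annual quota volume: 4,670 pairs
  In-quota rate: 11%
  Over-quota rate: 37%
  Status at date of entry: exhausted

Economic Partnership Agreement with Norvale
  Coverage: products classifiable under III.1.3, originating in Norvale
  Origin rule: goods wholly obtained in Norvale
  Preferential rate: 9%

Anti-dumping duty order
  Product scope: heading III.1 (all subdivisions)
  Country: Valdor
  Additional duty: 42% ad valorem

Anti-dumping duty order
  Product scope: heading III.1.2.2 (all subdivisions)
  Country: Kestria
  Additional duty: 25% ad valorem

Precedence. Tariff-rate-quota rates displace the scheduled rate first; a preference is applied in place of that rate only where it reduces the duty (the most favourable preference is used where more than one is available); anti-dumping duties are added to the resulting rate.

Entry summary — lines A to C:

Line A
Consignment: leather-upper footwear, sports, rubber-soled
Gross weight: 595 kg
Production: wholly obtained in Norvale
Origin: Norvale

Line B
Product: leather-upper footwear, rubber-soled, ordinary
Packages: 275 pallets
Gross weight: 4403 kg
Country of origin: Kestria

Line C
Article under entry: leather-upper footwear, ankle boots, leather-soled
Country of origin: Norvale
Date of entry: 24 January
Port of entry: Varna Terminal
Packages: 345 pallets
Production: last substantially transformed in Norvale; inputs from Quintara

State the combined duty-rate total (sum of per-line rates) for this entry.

30%

Line A: leather-upper → III.1; rubber-soled → III.1.2; sports → III.1.2.1. Scheduled 5%. Norvale agreement on III.1.3: III.1.2.1 not covered. → 5%.
Line B: leather-upper → III.1; rubber-soled → III.1.2; ordinary → III.1.2.3. Scheduled 4%. No special measure applies. → 4%.
Line C: leather-upper → III.1; leather-soled → III.1.3; ankle boots → III.1.3.3. Scheduled 21%. Norvale agreement on III.1.3: not wholly obtained. → 21%.
Sum: 5% + 4% + 21% = 30%.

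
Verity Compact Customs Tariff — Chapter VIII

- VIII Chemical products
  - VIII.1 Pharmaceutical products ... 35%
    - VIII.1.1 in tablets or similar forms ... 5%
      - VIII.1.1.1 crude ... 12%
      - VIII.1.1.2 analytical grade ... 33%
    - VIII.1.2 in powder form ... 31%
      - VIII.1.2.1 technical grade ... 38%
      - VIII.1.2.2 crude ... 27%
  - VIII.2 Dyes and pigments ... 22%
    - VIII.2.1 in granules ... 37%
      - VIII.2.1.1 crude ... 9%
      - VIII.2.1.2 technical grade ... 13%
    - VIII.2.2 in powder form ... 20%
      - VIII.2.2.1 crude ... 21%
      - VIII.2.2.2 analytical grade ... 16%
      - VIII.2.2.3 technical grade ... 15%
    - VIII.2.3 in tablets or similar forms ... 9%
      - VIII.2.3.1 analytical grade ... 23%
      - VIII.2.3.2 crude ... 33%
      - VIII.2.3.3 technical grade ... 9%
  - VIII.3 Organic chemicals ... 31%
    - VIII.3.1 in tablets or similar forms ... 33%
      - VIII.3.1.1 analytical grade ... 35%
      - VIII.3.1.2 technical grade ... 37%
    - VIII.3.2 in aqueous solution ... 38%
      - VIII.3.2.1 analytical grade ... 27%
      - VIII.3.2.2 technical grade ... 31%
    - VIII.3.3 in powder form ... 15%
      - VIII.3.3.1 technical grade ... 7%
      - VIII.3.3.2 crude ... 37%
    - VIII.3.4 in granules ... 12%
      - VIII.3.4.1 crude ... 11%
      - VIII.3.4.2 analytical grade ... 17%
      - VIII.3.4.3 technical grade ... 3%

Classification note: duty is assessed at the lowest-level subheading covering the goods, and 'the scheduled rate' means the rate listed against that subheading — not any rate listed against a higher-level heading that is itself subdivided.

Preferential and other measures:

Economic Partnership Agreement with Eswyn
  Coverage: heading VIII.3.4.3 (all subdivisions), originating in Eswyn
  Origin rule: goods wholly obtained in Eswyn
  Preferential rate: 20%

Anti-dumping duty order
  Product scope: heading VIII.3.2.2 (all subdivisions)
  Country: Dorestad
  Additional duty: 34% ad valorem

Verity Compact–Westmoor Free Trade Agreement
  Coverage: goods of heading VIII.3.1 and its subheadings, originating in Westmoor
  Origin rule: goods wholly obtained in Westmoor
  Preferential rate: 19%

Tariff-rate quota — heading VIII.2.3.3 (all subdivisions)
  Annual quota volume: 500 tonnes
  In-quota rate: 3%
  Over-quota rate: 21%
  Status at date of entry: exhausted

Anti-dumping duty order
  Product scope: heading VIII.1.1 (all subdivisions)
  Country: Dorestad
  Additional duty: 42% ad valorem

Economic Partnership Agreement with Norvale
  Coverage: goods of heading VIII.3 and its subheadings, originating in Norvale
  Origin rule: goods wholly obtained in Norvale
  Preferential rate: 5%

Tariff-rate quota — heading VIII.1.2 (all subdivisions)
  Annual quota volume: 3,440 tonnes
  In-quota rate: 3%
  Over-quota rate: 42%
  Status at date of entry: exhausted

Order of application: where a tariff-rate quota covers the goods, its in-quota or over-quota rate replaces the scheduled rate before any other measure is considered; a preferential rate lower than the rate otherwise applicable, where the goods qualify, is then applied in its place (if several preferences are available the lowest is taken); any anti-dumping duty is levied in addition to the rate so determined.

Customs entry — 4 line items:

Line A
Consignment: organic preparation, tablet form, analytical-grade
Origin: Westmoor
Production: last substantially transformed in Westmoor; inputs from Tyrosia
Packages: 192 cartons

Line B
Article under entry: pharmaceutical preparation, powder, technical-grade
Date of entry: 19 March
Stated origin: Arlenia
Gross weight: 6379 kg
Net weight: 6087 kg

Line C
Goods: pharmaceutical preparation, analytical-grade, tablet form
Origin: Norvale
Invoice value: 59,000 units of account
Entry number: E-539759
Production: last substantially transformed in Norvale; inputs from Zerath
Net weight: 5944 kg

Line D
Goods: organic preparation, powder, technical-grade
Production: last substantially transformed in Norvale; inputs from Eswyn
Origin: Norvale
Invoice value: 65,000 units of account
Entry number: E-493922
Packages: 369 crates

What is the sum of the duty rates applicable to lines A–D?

117%

Line A: organic → VIII.3; tablet form → VIII.3.1; analytical-grade → VIII.3.1.1. Scheduled 35%. Westmoor agreement on VIII.3.1: not wholly obtained. → 35%.
Line B: pharmaceutical → VIII.1; powder → VIII.1.2; technical-grade → VIII.1.2.1. Scheduled 38%. quota on VIII.1.2 exhausted → over-quota 42%. → 42%.
Line C: pharmaceutical → VIII.1; tablet form → VIII.1.1; analytical-grade → VIII.1.1.2. Scheduled 33%. Norvale agreement on VIII.3: VIII.1.1.2 not covered. → 33%.
Line D: organic → VIII.3; powder → VIII.3.3; technical-grade → VIII.3.3.1. Scheduled 7%. Norvale agreement on VIII.3: not wholly obtained. → 7%.
Sum: 35% + 42% + 33% + 7% = 117%.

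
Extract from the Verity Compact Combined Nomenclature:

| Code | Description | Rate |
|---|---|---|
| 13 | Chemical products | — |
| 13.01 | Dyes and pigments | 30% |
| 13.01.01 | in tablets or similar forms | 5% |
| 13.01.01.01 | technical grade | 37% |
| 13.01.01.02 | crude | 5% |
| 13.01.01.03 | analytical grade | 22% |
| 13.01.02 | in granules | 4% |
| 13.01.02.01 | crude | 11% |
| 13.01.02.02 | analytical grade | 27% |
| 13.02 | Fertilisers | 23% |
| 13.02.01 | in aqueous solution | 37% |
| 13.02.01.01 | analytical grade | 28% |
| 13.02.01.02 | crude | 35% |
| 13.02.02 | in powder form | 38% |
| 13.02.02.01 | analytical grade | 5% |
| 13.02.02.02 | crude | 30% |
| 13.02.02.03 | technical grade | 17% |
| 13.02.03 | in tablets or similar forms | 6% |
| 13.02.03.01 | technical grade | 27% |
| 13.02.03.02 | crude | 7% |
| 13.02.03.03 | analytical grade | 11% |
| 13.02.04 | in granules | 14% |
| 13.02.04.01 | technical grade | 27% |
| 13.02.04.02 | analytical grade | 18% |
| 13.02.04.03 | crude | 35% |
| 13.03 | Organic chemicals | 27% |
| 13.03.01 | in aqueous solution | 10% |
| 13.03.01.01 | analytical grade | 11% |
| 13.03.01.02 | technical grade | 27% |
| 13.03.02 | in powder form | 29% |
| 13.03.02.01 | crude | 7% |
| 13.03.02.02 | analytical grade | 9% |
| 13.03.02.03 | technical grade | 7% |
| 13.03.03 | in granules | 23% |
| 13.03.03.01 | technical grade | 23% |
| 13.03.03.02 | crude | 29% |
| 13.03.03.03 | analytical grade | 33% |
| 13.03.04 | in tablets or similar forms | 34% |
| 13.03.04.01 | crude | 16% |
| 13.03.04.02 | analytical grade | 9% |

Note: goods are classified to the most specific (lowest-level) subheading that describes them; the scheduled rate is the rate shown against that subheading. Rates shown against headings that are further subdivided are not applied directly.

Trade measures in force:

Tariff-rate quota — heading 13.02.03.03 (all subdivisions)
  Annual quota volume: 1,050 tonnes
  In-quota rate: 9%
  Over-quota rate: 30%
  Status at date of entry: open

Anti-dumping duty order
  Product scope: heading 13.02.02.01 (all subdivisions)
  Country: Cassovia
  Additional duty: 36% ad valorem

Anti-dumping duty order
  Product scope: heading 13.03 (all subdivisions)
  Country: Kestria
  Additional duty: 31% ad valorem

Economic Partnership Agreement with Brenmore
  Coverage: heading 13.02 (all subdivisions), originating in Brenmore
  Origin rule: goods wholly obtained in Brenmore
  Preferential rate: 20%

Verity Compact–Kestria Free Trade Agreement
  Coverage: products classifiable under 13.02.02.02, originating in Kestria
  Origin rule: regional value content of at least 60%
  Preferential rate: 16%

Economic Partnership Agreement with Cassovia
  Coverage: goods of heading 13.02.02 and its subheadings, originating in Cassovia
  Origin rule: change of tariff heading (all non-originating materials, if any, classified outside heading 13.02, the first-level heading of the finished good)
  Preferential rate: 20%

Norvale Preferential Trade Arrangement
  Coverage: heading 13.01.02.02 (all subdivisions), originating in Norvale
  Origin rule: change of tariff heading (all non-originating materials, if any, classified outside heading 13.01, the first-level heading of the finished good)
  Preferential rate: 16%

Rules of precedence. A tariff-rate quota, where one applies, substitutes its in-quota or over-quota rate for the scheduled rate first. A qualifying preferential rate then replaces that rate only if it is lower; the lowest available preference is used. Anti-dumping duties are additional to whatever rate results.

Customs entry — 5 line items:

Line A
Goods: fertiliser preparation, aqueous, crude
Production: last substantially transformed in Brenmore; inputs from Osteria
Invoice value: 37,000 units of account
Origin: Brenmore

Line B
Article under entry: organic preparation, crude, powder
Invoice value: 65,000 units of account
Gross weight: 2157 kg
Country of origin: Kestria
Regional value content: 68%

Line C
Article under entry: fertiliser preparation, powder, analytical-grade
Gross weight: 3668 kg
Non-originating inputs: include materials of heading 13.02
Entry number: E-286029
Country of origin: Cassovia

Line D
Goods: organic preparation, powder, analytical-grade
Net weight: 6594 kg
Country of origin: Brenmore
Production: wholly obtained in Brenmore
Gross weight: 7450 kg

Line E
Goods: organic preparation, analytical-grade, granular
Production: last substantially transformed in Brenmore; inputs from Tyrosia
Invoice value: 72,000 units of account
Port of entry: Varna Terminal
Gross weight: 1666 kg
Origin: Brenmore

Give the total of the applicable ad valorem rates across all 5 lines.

156%

Line A: fertiliser → 13.02; aqueous → 13.02.01; crude → 13.02.01.02. Scheduled 35%. Brenmore agreement on 13.02: not wholly obtained. → 35%.
Line B: organic → 13.03; powder → 13.03.02; crude → 13.03.02.01. Scheduled 7%. Kestria agreement on 13.02.02.02: 13.03.02.01 not covered; anti-dumping (Kestria, 13.03): +31%; total 7% + 31% = 38%. → 38%.
Line C: fertiliser → 13.02; powder → 13.02.02; analytical-grade → 13.02.02.01. Scheduled 5%. Cassovia agreement on 13.02.02: CTH not met; anti-dumping (Cassovia, 13.02.02.01): +36%; total 5% + 36% = 41%. → 41%.
Line D: organic → 13.03; powder → 13.03.02; analytical-grade → 13.03.02.02. Scheduled 9%. Brenmore agreement on 13.02: 13.03.02.02 not covered. → 9%.
Line E: organic → 13.03; granular → 13.03.03; analytical-grade → 13.03.03.03. Scheduled 33%. Brenmore agreement on 13.02: 13.03.03.03 not covered. → 33%.
Sum: 35% + 38% + 41% + 9% + 33% = 156%.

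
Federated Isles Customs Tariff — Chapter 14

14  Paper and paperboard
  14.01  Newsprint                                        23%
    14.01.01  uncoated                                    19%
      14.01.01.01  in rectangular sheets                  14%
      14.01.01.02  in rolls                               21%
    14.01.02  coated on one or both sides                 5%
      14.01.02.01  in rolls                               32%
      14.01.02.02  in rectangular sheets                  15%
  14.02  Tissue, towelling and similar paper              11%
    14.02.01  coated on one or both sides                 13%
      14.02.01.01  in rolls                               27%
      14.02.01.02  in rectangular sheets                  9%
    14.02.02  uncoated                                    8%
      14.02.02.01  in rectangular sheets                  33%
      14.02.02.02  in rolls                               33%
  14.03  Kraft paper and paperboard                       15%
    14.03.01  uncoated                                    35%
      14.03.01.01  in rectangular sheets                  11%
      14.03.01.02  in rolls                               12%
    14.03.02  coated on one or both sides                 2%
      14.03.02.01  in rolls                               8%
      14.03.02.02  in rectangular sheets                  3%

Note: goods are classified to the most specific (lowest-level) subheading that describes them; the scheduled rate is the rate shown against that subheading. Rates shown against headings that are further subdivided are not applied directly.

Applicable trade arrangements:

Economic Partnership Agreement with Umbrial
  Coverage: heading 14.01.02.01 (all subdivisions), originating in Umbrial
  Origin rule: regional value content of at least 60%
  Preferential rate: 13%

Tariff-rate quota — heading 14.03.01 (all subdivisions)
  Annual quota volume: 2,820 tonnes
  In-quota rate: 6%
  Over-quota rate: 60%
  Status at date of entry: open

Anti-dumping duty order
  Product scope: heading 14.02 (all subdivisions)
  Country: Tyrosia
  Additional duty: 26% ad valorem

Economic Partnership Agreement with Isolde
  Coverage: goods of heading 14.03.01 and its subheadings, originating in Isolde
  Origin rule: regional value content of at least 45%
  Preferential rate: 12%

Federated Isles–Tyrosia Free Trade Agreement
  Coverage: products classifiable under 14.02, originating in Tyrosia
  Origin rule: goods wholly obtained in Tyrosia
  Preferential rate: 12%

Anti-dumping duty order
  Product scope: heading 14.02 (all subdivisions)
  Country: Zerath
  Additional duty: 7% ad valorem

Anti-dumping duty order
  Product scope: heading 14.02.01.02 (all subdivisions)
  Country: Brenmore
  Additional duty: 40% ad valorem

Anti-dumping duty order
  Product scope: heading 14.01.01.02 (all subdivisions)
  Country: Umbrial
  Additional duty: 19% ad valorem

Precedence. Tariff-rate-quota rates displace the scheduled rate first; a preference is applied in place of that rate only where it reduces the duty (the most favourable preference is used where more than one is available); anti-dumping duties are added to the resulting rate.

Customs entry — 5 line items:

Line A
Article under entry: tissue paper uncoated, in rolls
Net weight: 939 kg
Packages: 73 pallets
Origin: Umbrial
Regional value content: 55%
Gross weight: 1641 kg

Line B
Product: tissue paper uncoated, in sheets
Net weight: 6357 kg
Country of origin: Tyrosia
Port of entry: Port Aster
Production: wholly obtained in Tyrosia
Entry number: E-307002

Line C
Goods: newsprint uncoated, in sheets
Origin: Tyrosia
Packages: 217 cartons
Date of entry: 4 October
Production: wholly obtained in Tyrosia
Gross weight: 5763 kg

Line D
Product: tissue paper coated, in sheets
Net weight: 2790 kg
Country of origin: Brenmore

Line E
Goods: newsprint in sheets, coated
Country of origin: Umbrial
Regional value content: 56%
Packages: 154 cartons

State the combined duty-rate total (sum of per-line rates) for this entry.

Line A: tissue paper → 14.02; uncoated → 14.02.02; in rolls → 14.02.02.02. Scheduled 33%. Umbrial agreement on 14.01.02.01: 14.02.02.02 not covered. → 33%.
Line B: tissue paper → 14.02; uncoated → 14.02.02; in sheets → 14.02.02.01. Scheduled 33%. Tyrosia agreement on 14.02: wholly obtained → 12% available; preferential 12%; anti-dumping (Tyrosia, 14.02): +26%; total 12% + 26% = 38%. → 38%.
Line C: newsprint → 14.01; uncoated → 14.01.01; in sheets → 14.01.01.01. Scheduled 14%. Tyrosia agreement on 14.02: 14.01.01.01 not covered. → 14%.
Line D: tissue paper → 14.02; coated → 14.02.01; in sheets → 14.02.01.02. Scheduled 9%. anti-dumping (Brenmore, 14.02.01.02): +40%; total 9% + 40% = 49%. → 49%.
Line E: newsprint → 14.01; coated → 14.01.02; in sheets → 14.01.02.02. Scheduled 15%. Umbrial agreement on 14.01.02.01: 14.01.02.02 not covered. → 15%.
Sum: 33% + 38% + 14% + 49% + 15% = 149%.

149%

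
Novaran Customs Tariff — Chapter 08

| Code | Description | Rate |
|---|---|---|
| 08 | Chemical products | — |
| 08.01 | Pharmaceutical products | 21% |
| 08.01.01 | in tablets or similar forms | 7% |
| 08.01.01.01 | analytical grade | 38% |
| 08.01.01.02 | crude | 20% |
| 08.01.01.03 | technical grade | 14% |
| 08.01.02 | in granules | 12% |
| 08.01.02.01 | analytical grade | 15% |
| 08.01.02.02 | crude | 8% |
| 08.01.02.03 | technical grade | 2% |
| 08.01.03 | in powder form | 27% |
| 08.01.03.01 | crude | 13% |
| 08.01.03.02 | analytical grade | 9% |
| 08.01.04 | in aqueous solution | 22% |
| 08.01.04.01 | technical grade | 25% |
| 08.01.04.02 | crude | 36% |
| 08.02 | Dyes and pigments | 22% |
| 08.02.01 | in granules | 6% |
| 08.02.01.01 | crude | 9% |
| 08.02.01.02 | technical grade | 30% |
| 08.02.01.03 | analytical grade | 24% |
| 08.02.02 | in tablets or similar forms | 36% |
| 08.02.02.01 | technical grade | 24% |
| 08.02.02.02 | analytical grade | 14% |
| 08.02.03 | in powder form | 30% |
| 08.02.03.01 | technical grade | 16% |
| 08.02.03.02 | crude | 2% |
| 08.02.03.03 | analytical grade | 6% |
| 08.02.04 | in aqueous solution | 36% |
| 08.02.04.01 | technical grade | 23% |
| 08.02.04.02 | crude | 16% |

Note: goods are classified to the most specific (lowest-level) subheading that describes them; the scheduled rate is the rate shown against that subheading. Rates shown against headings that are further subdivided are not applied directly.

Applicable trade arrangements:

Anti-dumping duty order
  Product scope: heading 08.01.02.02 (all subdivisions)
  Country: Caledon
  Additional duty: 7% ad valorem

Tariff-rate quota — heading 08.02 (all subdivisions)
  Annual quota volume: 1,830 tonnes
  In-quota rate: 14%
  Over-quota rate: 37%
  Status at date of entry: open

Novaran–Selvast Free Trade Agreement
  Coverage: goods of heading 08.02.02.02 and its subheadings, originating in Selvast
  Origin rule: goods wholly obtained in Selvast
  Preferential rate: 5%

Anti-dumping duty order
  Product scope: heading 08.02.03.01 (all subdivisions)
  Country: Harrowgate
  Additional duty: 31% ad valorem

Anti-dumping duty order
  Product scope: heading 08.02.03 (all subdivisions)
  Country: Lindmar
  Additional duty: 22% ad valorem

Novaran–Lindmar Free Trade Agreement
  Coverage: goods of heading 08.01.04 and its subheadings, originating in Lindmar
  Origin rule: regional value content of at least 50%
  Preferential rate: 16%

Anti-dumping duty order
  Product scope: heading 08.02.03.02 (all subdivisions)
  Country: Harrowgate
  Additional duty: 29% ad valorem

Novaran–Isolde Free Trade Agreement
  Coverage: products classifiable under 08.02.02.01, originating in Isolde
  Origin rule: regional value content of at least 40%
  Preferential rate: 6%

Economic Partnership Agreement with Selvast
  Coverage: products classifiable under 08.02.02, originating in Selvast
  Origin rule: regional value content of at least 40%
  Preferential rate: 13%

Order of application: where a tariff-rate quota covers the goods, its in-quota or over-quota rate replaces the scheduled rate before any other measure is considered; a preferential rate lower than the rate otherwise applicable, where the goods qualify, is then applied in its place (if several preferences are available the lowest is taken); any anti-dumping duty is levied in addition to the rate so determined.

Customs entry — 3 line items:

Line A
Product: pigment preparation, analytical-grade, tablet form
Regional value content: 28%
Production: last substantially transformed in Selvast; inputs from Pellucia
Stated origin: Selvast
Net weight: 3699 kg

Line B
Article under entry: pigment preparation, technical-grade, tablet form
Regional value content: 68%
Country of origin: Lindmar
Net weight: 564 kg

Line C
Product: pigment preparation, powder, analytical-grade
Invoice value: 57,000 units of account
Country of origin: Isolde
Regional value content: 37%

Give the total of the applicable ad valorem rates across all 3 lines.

Line A: pigment → 08.02; tablet form → 08.02.02; analytical-grade → 08.02.02.02. Scheduled 14%. quota on 08.02 open → in-quota 14%; Selvast agreement on 08.02.02.02: not wholly obtained; Selvast agreement on 08.02.02: RVC < 40%. → 14%.
Line B: pigment → 08.02; tablet form → 08.02.02; technical-grade → 08.02.02.01. Scheduled 24%. quota on 08.02 open → in-quota 14%; Lindmar agreement on 08.01.04: 08.02.02.01 not covered. → 14%.
Line C: pigment → 08.02; powder → 08.02.03; analytical-grade → 08.02.03.03. Scheduled 6%. quota on 08.02 open → in-quota 14%; Isolde agreement on 08.02.02.01: 08.02.03.03 not covered. → 14%.
Sum: 14% + 14% + 14% = 42%.

42%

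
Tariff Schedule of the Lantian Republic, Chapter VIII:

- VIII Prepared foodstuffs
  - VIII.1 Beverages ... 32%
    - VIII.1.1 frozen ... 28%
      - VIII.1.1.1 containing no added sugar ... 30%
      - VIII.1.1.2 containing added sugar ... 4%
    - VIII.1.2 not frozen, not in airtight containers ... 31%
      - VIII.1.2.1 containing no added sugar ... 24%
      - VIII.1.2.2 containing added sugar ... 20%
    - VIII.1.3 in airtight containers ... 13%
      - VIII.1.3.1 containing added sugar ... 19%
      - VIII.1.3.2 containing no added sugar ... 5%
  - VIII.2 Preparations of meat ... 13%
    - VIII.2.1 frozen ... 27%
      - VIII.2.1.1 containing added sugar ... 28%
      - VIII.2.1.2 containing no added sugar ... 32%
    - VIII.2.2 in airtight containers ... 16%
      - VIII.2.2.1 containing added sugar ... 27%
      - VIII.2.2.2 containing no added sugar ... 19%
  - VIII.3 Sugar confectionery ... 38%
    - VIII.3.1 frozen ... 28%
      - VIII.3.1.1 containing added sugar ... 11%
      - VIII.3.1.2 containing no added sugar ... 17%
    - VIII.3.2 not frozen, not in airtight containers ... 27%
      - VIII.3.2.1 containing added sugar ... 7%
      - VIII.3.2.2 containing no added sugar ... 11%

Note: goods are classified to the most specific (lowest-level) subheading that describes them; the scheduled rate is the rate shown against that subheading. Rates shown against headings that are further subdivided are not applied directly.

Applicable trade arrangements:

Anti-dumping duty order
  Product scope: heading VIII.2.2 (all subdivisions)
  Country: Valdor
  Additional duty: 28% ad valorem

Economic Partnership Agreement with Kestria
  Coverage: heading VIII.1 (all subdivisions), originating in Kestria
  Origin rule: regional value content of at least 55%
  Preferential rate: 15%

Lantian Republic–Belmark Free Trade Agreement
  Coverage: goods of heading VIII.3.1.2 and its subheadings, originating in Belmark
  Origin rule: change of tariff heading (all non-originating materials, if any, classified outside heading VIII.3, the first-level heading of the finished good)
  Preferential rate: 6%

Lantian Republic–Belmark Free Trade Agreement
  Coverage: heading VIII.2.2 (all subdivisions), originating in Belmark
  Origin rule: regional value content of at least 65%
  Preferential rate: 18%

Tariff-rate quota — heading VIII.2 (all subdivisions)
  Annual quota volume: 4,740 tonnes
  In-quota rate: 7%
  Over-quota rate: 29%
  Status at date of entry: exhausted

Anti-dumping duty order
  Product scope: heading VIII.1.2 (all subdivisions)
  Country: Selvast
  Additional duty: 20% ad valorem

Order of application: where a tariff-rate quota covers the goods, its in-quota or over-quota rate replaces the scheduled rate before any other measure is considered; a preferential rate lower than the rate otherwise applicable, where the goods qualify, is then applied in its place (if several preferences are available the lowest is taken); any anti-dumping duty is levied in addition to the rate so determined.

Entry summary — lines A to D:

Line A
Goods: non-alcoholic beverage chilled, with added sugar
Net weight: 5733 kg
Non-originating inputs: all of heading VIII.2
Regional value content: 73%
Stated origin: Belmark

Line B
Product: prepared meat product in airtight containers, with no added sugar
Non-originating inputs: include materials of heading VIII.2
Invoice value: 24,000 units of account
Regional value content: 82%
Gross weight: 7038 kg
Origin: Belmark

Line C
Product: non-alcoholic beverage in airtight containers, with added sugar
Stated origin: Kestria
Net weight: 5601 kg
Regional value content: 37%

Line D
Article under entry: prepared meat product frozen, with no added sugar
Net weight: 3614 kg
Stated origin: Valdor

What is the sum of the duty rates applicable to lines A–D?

Line A: non-alcoholic beverage → VIII.1; chilled → VIII.1.2; with added sugar → VIII.1.2.2. Scheduled 20%. Belmark agreement on VIII.3.1.2: VIII.1.2.2 not covered; Belmark agreement on VIII.2.2: VIII.1.2.2 not covered. → 20%.
Line B: prepared meat product → VIII.2; in airtight containers → VIII.2.2; with no added sugar → VIII.2.2.2. Scheduled 19%. quota on VIII.2 exhausted → over-quota 29%; Belmark agreement on VIII.3.1.2: VIII.2.2.2 not covered; Belmark agreement on VIII.2.2: RVC ≥ 65% → 18% available; preferential 18%. → 18%.
Line C: non-alcoholic beverage → VIII.1; in airtight containers → VIII.1.3; with added sugar → VIII.1.3.1. Scheduled 19%. Kestria agreement on VIII.1: RVC < 55%. → 19%.
Line D: prepared meat product → VIII.2; frozen → VIII.2.1; with no added sugar → VIII.2.1.2. Scheduled 32%. quota on VIII.2 exhausted → over-quota 29%. → 29%.
Sum: 20% + 18% + 19% + 29% = 86%.

86%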